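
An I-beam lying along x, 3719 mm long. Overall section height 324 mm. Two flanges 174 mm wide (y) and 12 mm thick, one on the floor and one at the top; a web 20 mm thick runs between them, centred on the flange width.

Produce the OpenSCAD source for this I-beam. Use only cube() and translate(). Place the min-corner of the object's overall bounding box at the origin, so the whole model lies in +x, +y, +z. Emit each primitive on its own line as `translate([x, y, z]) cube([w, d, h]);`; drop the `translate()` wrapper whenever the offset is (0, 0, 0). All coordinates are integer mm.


cube([3719, 174, 12]);
translate([0, 77, 12]) cube([3719, 20, 300]);
translate([0, 0, 312]) cube([3719, 174, 12]);


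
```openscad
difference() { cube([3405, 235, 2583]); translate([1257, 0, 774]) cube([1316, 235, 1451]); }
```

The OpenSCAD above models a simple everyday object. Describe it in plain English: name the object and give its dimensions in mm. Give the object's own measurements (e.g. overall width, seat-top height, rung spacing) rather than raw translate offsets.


A wall 3405 mm long (x), 235 mm thick (y), 2583 mm tall, with a rectangular window opening cut through it. The opening is 1316 mm wide and 1451 mm tall; its sill is at z = 774 mm and its near (−x) edge is 1257 mm from the wall's −x end. The opening passes through the full wall thickness.


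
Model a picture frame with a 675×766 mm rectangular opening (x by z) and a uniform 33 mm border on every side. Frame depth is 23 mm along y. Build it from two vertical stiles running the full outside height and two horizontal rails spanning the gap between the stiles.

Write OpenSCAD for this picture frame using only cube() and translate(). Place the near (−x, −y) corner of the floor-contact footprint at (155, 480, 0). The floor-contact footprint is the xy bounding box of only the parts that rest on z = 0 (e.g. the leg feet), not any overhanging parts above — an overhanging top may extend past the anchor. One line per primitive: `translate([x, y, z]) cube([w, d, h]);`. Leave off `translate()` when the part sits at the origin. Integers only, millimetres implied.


translate([155, 480, 0]) cube([33, 23, 832]);
translate([863, 480, 0]) cube([33, 23, 832]);
translate([188, 480, 0]) cube([675, 23, 33]);
translate([188, 480, 799]) cube([675, 23, 33]);


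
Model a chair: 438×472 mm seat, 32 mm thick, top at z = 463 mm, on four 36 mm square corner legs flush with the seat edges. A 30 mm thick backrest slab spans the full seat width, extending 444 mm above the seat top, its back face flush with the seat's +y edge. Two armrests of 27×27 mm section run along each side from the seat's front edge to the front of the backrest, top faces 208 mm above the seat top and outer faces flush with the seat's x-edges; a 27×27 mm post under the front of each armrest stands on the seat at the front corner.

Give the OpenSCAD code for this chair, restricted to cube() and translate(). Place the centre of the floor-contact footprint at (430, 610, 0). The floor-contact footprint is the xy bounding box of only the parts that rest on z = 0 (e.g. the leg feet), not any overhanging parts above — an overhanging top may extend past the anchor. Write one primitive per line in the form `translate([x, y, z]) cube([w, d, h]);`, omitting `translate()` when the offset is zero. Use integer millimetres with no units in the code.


// leg_h = 463 - 32 = 431
// arm post h = 208 - 27 = 181
translate([211, 374, 431]) cube([438, 472, 32]);
translate([211, 374, 0]) cube([36, 36, 431]);
translate([613, 374, 0]) cube([36, 36, 431]);
translate([211, 810, 0]) cube([36, 36, 431]);
translate([613, 810, 0]) cube([36, 36, 431]);
translate([211, 816, 463]) cube([438, 30, 444]);
translate([211, 374, 644]) cube([27, 442, 27]);
translate([622, 374, 644]) cube([27, 442, 27]);
translate([211, 374, 463]) cube([27, 27, 181]);
translate([622, 374, 463]) cube([27, 27, 181]);


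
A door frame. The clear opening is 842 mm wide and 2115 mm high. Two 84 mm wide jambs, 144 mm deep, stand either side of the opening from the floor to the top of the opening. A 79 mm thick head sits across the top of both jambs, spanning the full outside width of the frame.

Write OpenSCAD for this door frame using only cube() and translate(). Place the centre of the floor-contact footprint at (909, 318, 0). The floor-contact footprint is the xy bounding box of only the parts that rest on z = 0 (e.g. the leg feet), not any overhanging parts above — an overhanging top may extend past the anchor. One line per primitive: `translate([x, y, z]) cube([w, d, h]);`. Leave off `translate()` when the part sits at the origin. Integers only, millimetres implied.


translate([404, 246, 0]) cube([84, 144, 2115]);
translate([1330, 246, 0]) cube([84, 144, 2115]);
translate([404, 246, 2115]) cube([1010, 144, 79]);


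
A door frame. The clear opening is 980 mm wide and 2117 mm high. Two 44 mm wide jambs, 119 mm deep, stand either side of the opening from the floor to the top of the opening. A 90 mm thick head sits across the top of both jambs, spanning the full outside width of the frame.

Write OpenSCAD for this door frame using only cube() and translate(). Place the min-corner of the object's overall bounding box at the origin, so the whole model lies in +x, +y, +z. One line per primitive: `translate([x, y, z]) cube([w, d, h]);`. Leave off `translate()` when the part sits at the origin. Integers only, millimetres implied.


cube([44, 119, 2117]);
translate([1024, 0, 0]) cube([44, 119, 2117]);
translate([0, 0, 2117]) cube([1068, 119, 90]);


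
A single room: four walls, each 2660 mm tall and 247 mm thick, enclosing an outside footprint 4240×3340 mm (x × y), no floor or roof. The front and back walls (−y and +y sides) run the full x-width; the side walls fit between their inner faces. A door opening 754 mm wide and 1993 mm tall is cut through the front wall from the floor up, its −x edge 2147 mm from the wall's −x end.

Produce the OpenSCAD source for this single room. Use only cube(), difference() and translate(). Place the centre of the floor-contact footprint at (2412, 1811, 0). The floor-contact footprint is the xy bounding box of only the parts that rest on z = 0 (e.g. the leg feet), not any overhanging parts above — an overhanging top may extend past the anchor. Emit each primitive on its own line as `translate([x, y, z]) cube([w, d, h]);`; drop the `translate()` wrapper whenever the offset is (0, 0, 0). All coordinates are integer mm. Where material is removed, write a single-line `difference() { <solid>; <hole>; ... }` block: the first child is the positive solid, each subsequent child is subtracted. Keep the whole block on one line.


difference() { translate([292, 141, 0]) cube([4240, 247, 2660]); translate([2439, 141, 0]) cube([754, 247, 1993]); }
translate([292, 3234, 0]) cube([4240, 247, 2660]);
translate([292, 388, 0]) cube([247, 2846, 2660]);
translate([4285, 388, 0]) cube([247, 2846, 2660]);


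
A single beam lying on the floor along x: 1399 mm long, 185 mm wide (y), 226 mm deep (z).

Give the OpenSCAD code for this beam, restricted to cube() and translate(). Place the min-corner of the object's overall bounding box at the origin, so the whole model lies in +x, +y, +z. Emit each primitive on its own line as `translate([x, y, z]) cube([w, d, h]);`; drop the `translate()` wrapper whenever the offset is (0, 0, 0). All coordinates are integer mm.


cube([1399, 185, 226]);


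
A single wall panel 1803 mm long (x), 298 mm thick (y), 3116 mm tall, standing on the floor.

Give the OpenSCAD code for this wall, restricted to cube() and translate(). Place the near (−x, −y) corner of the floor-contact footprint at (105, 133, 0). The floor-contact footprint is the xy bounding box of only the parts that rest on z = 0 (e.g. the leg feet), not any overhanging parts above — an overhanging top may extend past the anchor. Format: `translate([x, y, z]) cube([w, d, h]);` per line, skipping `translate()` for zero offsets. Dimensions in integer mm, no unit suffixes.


translate([105, 133, 0]) cube([1803, 298, 3116]);


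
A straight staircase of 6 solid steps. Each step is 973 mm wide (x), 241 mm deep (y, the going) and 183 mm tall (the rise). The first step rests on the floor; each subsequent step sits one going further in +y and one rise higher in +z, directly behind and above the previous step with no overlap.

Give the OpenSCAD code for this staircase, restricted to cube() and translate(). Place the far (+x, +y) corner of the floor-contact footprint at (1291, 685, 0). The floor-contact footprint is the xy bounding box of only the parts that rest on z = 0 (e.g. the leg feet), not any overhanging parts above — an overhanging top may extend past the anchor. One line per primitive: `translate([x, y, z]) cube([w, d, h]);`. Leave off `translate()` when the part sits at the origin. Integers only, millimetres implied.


translate([318, 444, 0]) cube([973, 241, 183]);
translate([318, 685, 183]) cube([973, 241, 183]);
translate([318, 926, 366]) cube([973, 241, 183]);
translate([318, 1167, 549]) cube([973, 241, 183]);
translate([318, 1408, 732]) cube([973, 241, 183]);
translate([318, 1649, 915]) cube([973, 241, 183]);


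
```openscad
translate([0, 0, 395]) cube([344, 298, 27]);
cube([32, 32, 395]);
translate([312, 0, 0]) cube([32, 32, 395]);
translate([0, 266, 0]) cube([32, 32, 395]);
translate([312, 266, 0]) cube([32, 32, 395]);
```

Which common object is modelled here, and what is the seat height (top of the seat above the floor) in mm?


A stool. The seat height is 422 mm.

A 344×298×27 slab at z = 395 on four corner posts — a stool. The seat top is 395 + 27 = 422 mm.


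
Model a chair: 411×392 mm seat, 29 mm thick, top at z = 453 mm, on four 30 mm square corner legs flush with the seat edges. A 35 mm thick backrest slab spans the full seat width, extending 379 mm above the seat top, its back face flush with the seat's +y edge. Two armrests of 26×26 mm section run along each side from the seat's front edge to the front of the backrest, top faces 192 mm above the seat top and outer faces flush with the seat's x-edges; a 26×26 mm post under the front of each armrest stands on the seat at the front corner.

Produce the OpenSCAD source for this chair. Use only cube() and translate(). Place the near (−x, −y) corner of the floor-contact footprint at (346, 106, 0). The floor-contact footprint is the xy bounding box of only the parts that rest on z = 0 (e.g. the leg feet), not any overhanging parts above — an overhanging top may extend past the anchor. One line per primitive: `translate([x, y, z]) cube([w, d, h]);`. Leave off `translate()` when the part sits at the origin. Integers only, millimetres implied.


translate([346, 106, 424]) cube([411, 392, 29]);
translate([346, 106, 0]) cube([30, 30, 424]);
translate([727, 106, 0]) cube([30, 30, 424]);
translate([346, 468, 0]) cube([30, 30, 424]);
translate([727, 468, 0]) cube([30, 30, 424]);
translate([346, 463, 453]) cube([411, 35, 379]);
translate([346, 106, 619]) cube([26, 357, 26]);
translate([731, 106, 619]) cube([26, 357, 26]);
translate([346, 106, 453]) cube([26, 26, 166]);
translate([731, 106, 453]) cube([26, 26, 166]);


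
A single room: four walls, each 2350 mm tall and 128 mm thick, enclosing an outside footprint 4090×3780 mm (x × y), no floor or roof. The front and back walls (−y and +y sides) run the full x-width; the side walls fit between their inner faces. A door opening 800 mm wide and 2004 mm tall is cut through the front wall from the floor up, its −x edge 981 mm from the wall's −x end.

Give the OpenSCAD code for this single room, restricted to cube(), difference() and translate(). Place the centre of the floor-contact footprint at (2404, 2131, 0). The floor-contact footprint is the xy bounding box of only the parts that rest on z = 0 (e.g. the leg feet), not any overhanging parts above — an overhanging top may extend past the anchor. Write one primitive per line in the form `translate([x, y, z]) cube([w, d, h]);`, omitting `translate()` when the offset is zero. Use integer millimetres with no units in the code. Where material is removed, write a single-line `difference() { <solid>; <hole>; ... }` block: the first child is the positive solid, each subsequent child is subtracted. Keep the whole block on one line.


difference() { translate([359, 241, 0]) cube([4090, 128, 2350]); translate([1340, 241, 0]) cube([800, 128, 2004]); }
translate([359, 3893, 0]) cube([4090, 128, 2350]);
translate([359, 369, 0]) cube([128, 3524, 2350]);
translate([4321, 369, 0]) cube([128, 3524, 2350]);


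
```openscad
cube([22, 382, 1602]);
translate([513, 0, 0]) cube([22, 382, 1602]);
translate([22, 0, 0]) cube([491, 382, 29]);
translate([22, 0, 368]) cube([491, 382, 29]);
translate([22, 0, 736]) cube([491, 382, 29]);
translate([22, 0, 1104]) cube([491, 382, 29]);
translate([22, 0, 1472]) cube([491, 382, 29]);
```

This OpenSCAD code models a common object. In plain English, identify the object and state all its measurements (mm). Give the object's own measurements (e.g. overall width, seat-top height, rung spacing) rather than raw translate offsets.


An open bookshelf. Two side panels, each 22 mm thick, 382 mm deep and 1602 mm tall, stand 535 mm apart (outside-to-outside). Between them sit 5 shelves, each 29 mm thick and 382 mm deep, spanning the full gap between the sides. The bottom shelf rests on the floor (its underside at z = 0) and the clear gap between one shelf's top and the next shelf's underside is 339 mm.


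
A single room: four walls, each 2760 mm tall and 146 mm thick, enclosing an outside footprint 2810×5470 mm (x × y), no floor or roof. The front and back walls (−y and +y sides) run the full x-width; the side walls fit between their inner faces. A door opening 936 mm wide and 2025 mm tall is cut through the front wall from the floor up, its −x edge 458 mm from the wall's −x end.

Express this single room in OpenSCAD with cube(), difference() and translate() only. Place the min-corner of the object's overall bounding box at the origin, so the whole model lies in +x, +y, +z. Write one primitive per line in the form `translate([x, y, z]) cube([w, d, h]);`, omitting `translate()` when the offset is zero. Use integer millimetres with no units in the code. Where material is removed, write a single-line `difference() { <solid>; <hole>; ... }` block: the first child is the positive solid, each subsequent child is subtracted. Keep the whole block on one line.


difference() { cube([2810, 146, 2760]); translate([458, 0, 0]) cube([936, 146, 2025]); }
translate([0, 5324, 0]) cube([2810, 146, 2760]);
translate([0, 146, 0]) cube([146, 5178, 2760]);
translate([2664, 146, 0]) cube([146, 5178, 2760]);


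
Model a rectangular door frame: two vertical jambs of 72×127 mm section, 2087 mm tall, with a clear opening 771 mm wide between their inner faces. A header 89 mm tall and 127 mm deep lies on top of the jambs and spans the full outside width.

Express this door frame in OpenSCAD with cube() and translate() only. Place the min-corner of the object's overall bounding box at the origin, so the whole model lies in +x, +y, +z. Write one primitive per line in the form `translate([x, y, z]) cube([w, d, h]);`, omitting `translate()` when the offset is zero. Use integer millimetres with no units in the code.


cube([72, 127, 2087]);
translate([843, 0, 0]) cube([72, 127, 2087]);
translate([0, 0, 2087]) cube([915, 127, 89]);


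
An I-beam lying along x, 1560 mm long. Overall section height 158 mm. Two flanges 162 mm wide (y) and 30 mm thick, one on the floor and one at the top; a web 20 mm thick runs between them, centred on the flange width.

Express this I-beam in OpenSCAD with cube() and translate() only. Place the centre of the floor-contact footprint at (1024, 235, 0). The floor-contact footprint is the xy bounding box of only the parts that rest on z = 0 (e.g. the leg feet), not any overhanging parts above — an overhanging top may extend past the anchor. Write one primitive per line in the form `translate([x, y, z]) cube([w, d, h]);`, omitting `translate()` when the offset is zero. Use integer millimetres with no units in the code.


translate([244, 154, 0]) cube([1560, 162, 30]);
translate([244, 225, 30]) cube([1560, 20, 98]);
translate([244, 154, 128]) cube([1560, 162, 30]);


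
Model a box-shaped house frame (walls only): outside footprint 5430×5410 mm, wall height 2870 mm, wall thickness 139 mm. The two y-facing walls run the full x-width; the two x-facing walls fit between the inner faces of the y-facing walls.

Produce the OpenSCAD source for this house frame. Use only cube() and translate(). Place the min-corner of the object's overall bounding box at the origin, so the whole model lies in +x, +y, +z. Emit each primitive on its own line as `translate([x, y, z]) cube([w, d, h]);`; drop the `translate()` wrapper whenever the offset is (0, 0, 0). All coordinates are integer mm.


cube([5430, 139, 2870]);
translate([0, 5271, 0]) cube([5430, 139, 2870]);
translate([0, 139, 0]) cube([139, 5132, 2870]);
translate([5291, 139, 0]) cube([139, 5132, 2870]);


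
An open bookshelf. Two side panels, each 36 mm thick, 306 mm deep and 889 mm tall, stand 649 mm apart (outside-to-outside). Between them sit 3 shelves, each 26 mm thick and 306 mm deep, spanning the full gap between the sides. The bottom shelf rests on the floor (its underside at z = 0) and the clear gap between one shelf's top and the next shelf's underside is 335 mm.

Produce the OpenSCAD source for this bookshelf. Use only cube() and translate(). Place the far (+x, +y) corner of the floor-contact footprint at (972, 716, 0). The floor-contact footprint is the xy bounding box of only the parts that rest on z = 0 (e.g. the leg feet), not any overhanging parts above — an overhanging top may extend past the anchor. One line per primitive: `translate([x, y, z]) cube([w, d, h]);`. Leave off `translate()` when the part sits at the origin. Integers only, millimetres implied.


translate([323, 410, 0]) cube([36, 306, 889]);
translate([936, 410, 0]) cube([36, 306, 889]);
translate([359, 410, 0]) cube([577, 306, 26]);
translate([359, 410, 361]) cube([577, 306, 26]);
translate([359, 410, 722]) cube([577, 306, 26]);


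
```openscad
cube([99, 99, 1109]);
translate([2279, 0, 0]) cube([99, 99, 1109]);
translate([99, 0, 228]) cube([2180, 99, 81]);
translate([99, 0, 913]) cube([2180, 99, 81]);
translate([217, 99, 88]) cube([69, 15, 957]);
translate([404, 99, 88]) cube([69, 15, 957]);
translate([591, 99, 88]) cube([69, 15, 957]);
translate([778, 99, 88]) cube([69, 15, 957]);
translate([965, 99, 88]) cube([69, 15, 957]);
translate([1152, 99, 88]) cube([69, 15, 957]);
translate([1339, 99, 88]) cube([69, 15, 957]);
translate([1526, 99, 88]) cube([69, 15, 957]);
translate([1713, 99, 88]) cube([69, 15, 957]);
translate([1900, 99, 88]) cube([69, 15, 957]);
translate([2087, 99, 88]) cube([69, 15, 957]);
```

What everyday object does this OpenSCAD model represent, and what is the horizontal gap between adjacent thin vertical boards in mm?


A fence section. The picket gap is 118 mm.

Two posts, two rails, 11 pickets — a fence section. Span 2180 mm holds 11 pickets of 69 mm with 12 equal gaps: ⌊(2180 − 11·69) / 12⌋ = 118 mm.


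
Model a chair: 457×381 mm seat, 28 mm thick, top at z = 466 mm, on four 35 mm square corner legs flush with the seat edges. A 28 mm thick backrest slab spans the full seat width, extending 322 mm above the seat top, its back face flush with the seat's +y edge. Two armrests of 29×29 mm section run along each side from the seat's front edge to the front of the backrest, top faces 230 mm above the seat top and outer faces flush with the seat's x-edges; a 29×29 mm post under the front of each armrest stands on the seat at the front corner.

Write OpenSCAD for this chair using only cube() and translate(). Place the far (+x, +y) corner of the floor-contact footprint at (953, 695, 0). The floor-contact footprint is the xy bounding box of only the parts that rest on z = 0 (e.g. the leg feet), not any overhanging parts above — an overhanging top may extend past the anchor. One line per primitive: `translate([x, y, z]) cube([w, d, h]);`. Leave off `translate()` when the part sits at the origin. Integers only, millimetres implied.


// leg_h = 466 - 28 = 438
// arm post h = 230 - 29 = 201
translate([496, 314, 438]) cube([457, 381, 28]);
translate([496, 314, 0]) cube([35, 35, 438]);
translate([918, 314, 0]) cube([35, 35, 438]);
translate([496, 660, 0]) cube([35, 35, 438]);
translate([918, 660, 0]) cube([35, 35, 438]);
translate([496, 667, 466]) cube([457, 28, 322]);
translate([496, 314, 667]) cube([29, 353, 29]);
translate([924, 314, 667]) cube([29, 353, 29]);
translate([496, 314, 466]) cube([29, 29, 201]);
translate([924, 314, 466]) cube([29, 29, 201]);


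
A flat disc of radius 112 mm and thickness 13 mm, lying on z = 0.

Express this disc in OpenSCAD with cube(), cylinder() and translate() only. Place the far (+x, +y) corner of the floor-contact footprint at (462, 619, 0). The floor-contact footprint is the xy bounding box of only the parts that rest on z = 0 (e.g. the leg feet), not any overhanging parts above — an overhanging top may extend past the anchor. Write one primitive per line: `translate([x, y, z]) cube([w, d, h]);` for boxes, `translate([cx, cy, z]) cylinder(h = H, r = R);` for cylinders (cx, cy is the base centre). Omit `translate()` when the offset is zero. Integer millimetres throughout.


translate([350, 507, 0]) cylinder(h = 13, r = 112);


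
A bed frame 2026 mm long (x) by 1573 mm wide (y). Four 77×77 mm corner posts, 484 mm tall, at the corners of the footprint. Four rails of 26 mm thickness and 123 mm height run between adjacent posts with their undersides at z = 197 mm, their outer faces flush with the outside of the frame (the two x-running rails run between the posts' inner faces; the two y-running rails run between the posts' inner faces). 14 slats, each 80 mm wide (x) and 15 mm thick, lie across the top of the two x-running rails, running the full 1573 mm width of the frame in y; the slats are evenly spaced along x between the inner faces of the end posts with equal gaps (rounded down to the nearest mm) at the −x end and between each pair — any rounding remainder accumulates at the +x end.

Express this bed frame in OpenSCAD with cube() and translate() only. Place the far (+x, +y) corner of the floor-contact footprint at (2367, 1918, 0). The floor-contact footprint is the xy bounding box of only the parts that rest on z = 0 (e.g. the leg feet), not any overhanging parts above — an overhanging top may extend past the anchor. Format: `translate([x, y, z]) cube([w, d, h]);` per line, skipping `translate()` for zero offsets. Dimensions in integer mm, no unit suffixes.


// slat z = rail_z + rail_h = 197 + 123 = 320
// slat gap = ⌊(1872 − 14·80) / 15⌋ = 50
translate([341, 345, 0]) cube([77, 77, 484]);
translate([341, 1841, 0]) cube([77, 77, 484]);
translate([2290, 345, 0]) cube([77, 77, 484]);
translate([2290, 1841, 0]) cube([77, 77, 484]);
translate([418, 345, 197]) cube([1872, 26, 123]);
translate([418, 1892, 197]) cube([1872, 26, 123]);
translate([341, 422, 197]) cube([26, 1419, 123]);
translate([2341, 422, 197]) cube([26, 1419, 123]);
translate([468, 345, 320]) cube([80, 1573, 15]);
translate([598, 345, 320]) cube([80, 1573, 15]);
translate([728, 345, 320]) cube([80, 1573, 15]);
translate([858, 345, 320]) cube([80, 1573, 15]);
translate([988, 345, 320]) cube([80, 1573, 15]);
translate([1118, 345, 320]) cube([80, 1573, 15]);
translate([1248, 345, 320]) cube([80, 1573, 15]);
translate([1378, 345, 320]) cube([80, 1573, 15]);
translate([1508, 345, 320]) cube([80, 1573, 15]);
translate([1638, 345, 320]) cube([80, 1573, 15]);
translate([1768, 345, 320]) cube([80, 1573, 15]);
translate([1898, 345, 320]) cube([80, 1573, 15]);
translate([2028, 345, 320]) cube([80, 1573, 15]);
translate([2158, 345, 320]) cube([80, 1573, 15]);


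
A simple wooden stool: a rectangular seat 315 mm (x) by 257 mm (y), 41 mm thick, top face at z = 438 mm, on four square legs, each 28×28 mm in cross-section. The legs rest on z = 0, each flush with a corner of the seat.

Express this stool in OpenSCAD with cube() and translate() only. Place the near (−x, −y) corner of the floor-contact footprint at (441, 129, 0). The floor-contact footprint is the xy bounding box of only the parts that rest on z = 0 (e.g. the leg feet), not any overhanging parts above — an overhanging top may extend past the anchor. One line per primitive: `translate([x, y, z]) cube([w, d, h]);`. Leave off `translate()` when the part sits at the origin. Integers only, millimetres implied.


// leg_h = 438 - 41 = 397
translate([441, 129, 397]) cube([315, 257, 41]);
translate([441, 129, 0]) cube([28, 28, 397]);
translate([728, 129, 0]) cube([28, 28, 397]);
translate([441, 358, 0]) cube([28, 28, 397]);
translate([728, 358, 0]) cube([28, 28, 397]);


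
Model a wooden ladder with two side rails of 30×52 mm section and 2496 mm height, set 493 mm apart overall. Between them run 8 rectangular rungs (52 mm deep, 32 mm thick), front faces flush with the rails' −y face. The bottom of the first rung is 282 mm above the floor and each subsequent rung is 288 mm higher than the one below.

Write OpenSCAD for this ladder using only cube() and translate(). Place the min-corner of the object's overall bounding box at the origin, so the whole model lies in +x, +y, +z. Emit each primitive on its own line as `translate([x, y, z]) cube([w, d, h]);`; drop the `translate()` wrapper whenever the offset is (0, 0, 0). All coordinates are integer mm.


// rung span = 493 - 2*30 = 433
// rung[k] z = 282 + k*288
cube([30, 52, 2496]);
translate([463, 0, 0]) cube([30, 52, 2496]);
translate([30, 0, 282]) cube([433, 52, 32]);
translate([30, 0, 570]) cube([433, 52, 32]);
translate([30, 0, 858]) cube([433, 52, 32]);
translate([30, 0, 1146]) cube([433, 52, 32]);
translate([30, 0, 1434]) cube([433, 52, 32]);
translate([30, 0, 1722]) cube([433, 52, 32]);
translate([30, 0, 2010]) cube([433, 52, 32]);
translate([30, 0, 2298]) cube([433, 52, 32]);


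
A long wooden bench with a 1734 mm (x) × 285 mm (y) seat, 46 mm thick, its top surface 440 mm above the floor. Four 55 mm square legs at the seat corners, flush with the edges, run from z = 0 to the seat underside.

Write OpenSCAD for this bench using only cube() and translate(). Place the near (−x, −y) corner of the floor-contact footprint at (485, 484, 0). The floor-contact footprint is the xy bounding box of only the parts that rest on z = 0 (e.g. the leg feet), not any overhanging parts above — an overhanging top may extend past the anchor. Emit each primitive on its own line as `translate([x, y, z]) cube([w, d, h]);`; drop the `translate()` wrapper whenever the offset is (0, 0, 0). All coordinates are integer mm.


translate([485, 484, 394]) cube([1734, 285, 46]);
translate([485, 484, 0]) cube([55, 55, 394]);
translate([485, 714, 0]) cube([55, 55, 394]);
translate([2164, 484, 0]) cube([55, 55, 394]);
translate([2164, 714, 0]) cube([55, 55, 394]);


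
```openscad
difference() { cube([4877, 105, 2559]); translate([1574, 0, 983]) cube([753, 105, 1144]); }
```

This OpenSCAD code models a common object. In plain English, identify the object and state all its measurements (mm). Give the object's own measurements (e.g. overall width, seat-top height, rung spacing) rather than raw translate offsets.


A wall 4877 mm long (x), 105 mm thick (y), 2559 mm tall, with a rectangular window opening cut through it. The opening is 753 mm wide and 1144 mm tall; its sill is at z = 983 mm and its near (−x) edge is 1574 mm from the wall's −x end. The opening passes through the full wall thickness.


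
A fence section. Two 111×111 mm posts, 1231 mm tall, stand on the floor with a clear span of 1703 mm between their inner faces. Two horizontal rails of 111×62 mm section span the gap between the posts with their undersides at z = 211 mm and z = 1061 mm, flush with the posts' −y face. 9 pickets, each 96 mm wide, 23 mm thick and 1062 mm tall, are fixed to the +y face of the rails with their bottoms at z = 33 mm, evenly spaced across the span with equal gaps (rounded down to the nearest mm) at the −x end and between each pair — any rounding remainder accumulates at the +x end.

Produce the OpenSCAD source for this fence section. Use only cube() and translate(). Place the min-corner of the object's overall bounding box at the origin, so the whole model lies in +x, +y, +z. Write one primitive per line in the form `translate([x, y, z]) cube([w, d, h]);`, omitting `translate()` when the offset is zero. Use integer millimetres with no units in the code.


cube([111, 111, 1231]);
translate([1814, 0, 0]) cube([111, 111, 1231]);
translate([111, 0, 211]) cube([1703, 111, 62]);
translate([111, 0, 1061]) cube([1703, 111, 62]);
translate([194, 111, 33]) cube([96, 23, 1062]);
translate([373, 111, 33]) cube([96, 23, 1062]);
translate([552, 111, 33]) cube([96, 23, 1062]);
translate([731, 111, 33]) cube([96, 23, 1062]);
translate([910, 111, 33]) cube([96, 23, 1062]);
translate([1089, 111, 33]) cube([96, 23, 1062]);
translate([1268, 111, 33]) cube([96, 23, 1062]);
translate([1447, 111, 33]) cube([96, 23, 1062]);
translate([1626, 111, 33]) cube([96, 23, 1062]);


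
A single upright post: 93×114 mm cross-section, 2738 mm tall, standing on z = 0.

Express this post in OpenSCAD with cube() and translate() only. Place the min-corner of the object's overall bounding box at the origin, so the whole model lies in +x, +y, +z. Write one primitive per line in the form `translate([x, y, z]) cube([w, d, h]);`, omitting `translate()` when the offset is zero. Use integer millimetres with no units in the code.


cube([93, 114, 2738]);


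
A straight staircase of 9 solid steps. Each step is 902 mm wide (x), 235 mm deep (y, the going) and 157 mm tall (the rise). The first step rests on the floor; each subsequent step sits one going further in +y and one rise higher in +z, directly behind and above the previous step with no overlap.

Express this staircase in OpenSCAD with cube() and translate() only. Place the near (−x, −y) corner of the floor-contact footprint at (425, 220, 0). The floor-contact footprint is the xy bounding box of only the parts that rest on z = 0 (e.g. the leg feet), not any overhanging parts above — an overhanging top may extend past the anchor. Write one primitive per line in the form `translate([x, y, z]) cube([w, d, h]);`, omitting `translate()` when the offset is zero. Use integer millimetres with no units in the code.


translate([425, 220, 0]) cube([902, 235, 157]);
translate([425, 455, 157]) cube([902, 235, 157]);
translate([425, 690, 314]) cube([902, 235, 157]);
translate([425, 925, 471]) cube([902, 235, 157]);
translate([425, 1160, 628]) cube([902, 235, 157]);
translate([425, 1395, 785]) cube([902, 235, 157]);
translate([425, 1630, 942]) cube([902, 235, 157]);
translate([425, 1865, 1099]) cube([902, 235, 157]);
translate([425, 2100, 1256]) cube([902, 235, 157]);


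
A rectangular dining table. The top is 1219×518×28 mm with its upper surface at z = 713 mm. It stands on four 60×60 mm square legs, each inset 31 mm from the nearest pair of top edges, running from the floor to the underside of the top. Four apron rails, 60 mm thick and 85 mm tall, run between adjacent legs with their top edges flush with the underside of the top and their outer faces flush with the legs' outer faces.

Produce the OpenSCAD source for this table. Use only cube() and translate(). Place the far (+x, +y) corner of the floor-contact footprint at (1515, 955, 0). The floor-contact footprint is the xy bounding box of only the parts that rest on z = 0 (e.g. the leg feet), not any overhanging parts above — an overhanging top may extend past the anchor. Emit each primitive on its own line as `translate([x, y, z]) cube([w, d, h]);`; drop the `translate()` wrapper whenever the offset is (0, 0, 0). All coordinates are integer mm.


// leg_h = 713 - 28 = 685
// apron z = 685 - 85 = 600
translate([327, 468, 685]) cube([1219, 518, 28]);
translate([358, 499, 0]) cube([60, 60, 685]);
translate([1455, 499, 0]) cube([60, 60, 685]);
translate([358, 895, 0]) cube([60, 60, 685]);
translate([1455, 895, 0]) cube([60, 60, 685]);
translate([418, 499, 600]) cube([1037, 60, 85]);
translate([418, 895, 600]) cube([1037, 60, 85]);
translate([358, 559, 600]) cube([60, 336, 85]);
translate([1455, 559, 600]) cube([60, 336, 85]);


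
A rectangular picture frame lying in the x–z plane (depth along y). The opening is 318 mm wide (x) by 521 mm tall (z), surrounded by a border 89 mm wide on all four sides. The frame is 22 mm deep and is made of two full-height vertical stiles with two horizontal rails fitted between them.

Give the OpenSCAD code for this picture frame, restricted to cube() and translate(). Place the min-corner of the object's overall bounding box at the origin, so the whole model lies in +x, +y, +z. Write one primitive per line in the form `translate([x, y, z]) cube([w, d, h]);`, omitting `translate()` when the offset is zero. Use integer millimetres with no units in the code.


cube([89, 22, 699]);
translate([407, 0, 0]) cube([89, 22, 699]);
translate([89, 0, 0]) cube([318, 22, 89]);
translate([89, 0, 610]) cube([318, 22, 89]);


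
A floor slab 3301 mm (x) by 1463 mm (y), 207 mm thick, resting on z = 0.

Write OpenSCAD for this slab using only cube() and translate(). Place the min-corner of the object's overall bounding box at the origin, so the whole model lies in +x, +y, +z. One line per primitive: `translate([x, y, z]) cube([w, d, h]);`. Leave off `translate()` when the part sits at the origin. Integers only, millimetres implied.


cube([3301, 1463, 207]);


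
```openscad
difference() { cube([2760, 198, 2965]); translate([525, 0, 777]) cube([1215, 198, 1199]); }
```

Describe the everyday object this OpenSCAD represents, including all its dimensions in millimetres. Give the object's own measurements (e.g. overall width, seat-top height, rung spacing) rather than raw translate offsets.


A wall 2760 mm long (x), 198 mm thick (y), 2965 mm tall, with a rectangular window opening cut through it. The opening is 1215 mm wide and 1199 mm tall; its sill is at z = 777 mm and its near (−x) edge is 525 mm from the wall's −x end. The opening passes through the full wall thickness.


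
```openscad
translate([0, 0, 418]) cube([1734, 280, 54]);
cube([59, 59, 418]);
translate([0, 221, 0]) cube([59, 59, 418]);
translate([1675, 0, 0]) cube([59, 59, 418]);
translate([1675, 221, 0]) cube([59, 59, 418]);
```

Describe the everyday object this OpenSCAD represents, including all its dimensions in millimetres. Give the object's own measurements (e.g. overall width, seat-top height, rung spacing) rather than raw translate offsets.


A long wooden bench with a 1734 mm (x) × 280 mm (y) seat, 54 mm thick, its top surface 472 mm above the floor. Four 59 mm square legs at the seat corners, flush with the edges, run from z = 0 to the seat underside.


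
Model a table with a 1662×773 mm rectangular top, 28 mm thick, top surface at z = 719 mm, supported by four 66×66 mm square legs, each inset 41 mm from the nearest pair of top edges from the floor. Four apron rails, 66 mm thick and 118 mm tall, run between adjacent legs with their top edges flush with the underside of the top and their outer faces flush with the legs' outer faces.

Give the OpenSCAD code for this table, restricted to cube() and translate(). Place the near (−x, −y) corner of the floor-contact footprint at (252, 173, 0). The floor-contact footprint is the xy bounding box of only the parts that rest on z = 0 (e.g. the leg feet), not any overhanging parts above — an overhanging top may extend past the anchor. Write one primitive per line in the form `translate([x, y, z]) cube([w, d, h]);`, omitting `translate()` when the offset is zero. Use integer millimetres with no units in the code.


translate([211, 132, 691]) cube([1662, 773, 28]);
translate([252, 173, 0]) cube([66, 66, 691]);
translate([1766, 173, 0]) cube([66, 66, 691]);
translate([252, 798, 0]) cube([66, 66, 691]);
translate([1766, 798, 0]) cube([66, 66, 691]);
translate([318, 173, 573]) cube([1448, 66, 118]);
translate([318, 798, 573]) cube([1448, 66, 118]);
translate([252, 239, 573]) cube([66, 559, 118]);
translate([1766, 239, 573]) cube([66, 559, 118]);


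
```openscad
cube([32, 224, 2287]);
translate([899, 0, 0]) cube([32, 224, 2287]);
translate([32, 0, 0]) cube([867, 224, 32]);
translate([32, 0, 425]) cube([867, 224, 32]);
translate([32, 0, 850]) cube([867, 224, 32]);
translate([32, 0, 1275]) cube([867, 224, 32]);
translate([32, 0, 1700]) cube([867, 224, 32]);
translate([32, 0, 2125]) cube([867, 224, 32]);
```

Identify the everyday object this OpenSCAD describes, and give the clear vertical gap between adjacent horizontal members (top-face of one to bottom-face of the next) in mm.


A bookshelf. The clear shelf gap is 393 mm.

Two tall side panels with 6 horizontal boards between them — a bookshelf. The first two shelf undersides are at z = 0 and z = 425; with shelf thickness 32, the clear gap is 425 − 0 − 32 = 393 mm.


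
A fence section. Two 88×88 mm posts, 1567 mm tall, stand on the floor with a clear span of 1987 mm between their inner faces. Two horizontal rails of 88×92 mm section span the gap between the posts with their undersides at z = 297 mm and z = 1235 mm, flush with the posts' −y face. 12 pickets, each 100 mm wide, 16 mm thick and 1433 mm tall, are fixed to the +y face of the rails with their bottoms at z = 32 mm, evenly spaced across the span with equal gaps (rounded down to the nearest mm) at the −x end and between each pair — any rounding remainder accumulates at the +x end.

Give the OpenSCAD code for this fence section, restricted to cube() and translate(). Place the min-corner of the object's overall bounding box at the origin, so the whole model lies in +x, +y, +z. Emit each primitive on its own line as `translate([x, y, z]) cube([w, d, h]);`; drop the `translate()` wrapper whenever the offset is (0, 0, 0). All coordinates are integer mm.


cube([88, 88, 1567]);
translate([2075, 0, 0]) cube([88, 88, 1567]);
translate([88, 0, 297]) cube([1987, 88, 92]);
translate([88, 0, 1235]) cube([1987, 88, 92]);
translate([148, 88, 32]) cube([100, 16, 1433]);
translate([308, 88, 32]) cube([100, 16, 1433]);
translate([468, 88, 32]) cube([100, 16, 1433]);
translate([628, 88, 32]) cube([100, 16, 1433]);
translate([788, 88, 32]) cube([100, 16, 1433]);
translate([948, 88, 32]) cube([100, 16, 1433]);
translate([1108, 88, 32]) cube([100, 16, 1433]);
translate([1268, 88, 32]) cube([100, 16, 1433]);
translate([1428, 88, 32]) cube([100, 16, 1433]);
translate([1588, 88, 32]) cube([100, 16, 1433]);
translate([1748, 88, 32]) cube([100, 16, 1433]);
translate([1908, 88, 32]) cube([100, 16, 1433]);


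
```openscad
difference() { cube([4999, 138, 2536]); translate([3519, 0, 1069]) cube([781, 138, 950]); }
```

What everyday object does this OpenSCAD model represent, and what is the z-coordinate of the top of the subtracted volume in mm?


A wall with a window opening. The window head height is 2019 mm.

A wall with a rectangular opening subtracted — a window. Sill at z = 1069, opening 950 mm tall, so the head is at 1069 + 950 = 2019 mm.


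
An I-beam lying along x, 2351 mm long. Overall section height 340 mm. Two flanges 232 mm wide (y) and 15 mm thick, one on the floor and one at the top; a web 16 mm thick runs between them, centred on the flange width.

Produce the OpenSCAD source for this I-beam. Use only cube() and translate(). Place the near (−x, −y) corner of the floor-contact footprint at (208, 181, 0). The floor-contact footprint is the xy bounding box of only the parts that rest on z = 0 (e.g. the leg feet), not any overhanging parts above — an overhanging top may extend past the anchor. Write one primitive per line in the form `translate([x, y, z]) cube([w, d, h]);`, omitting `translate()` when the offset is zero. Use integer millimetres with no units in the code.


translate([208, 181, 0]) cube([2351, 232, 15]);
translate([208, 289, 15]) cube([2351, 16, 310]);
translate([208, 181, 325]) cube([2351, 232, 15]);
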